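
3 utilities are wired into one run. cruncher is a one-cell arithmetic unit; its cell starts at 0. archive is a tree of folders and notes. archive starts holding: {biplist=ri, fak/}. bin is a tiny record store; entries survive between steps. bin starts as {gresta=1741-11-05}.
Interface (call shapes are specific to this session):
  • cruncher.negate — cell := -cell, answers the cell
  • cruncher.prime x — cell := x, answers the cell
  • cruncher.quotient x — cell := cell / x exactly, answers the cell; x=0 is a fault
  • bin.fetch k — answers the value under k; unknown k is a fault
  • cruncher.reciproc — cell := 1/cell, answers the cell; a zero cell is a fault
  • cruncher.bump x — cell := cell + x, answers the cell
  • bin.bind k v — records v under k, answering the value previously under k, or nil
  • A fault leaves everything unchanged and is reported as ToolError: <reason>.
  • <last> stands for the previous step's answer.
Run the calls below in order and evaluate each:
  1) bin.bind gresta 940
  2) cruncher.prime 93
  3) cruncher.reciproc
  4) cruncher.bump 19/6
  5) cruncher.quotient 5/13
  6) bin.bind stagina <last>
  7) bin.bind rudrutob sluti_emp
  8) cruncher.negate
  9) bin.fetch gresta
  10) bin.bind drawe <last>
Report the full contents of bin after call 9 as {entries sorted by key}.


% bin.bind k: gresta v: 940
  1741-11-05
% cruncher.prime x: 93
  93
% cruncher.reciproc
  1/93
% cruncher.bump x: 19/6
  197/62
% cruncher.quotient x: 5/13
  2561/310
% bin.bind k: stagina v: <last>
  nil
% bin.bind k: rudrutob v: sluti_emp
  nil
% cruncher.negate
  -2561/310
% bin.fetch k: gresta
  940
% bin.bind k: drawe v: <last>
  nil

Answer: {gresta=940, rudrutob=sluti_emp, stagina=2561/310}


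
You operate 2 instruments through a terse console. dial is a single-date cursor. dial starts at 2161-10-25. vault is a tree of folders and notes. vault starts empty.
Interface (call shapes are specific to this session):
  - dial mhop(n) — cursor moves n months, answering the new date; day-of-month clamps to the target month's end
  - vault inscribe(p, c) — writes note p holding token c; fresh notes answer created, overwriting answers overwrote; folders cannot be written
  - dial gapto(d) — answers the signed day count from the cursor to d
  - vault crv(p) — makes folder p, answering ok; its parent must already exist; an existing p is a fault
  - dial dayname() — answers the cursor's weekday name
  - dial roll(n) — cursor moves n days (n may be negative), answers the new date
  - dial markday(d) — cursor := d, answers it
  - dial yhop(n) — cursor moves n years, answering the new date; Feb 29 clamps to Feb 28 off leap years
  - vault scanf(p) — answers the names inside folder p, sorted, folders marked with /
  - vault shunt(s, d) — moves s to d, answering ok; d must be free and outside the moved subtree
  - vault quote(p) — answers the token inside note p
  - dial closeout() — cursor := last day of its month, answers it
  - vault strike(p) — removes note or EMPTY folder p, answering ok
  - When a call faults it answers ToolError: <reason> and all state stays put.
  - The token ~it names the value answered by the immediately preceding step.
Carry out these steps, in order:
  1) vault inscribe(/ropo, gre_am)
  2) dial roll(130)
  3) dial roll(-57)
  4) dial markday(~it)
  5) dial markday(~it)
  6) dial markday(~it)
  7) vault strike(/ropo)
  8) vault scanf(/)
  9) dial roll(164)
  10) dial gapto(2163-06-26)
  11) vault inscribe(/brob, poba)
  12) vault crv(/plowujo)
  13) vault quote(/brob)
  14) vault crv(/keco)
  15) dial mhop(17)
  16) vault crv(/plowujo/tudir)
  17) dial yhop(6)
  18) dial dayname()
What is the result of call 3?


~$ vault inscribe p=/ropo c=gre_am
[out] created
~$ dial roll n=130
[out] 2162-03-04
~$ dial roll n=-57
[out] 2162-01-06
~$ dial markday d=~it
[out] 2162-01-06
~$ dial markday d=~it
[out] 2162-01-06
~$ dial markday d=~it
[out] 2162-01-06
~$ vault strike p=/ropo
[out] ok
~$ vault scanf p=/
[out] []
~$ dial roll n=164
[out] 2162-06-19
~$ dial gapto d=2163-06-26
[out] 372
~$ vault inscribe p=/brob c=poba
[out] created
~$ vault crv p=/plowujo
[out] ok
~$ vault quote p=/brob
[out] poba
~$ vault crv p=/keco
[out] ok
~$ dial mhop n=17
[out] 2163-11-19
~$ vault crv p=/plowujo/tudir
[out] ok
~$ dial yhop n=6
[out] 2169-11-19
~$ dial dayname
[out] Sunday

Answer: 2162-01-06


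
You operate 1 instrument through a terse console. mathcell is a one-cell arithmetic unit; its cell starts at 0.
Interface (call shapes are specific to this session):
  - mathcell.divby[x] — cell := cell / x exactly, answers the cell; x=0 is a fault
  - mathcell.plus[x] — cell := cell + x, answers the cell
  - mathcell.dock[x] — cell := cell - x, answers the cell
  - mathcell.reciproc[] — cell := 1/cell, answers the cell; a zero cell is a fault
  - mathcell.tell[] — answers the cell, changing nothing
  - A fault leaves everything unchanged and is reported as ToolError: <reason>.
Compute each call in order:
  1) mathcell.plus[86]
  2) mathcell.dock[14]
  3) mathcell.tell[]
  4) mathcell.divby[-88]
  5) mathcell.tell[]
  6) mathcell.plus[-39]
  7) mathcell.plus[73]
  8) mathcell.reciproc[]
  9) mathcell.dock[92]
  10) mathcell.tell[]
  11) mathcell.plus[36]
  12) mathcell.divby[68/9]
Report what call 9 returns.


Answer: -33569/365

Derivation:
Step: mathcell.plus[x: 86]
Result: 86
Step: mathcell.dock[x: 14]
Result: 72
Step: mathcell.tell[]
Result: 72
Step: mathcell.divby[x: -88]
Result: -9/11
Step: mathcell.tell[]
Result: -9/11
Step: mathcell.plus[x: -39]
Result: -438/11
Step: mathcell.plus[x: 73]
Result: 365/11
Step: mathcell.reciproc[]
Result: 11/365
Step: mathcell.dock[x: 92]
Result: -33569/365
Step: mathcell.tell[]
Result: -33569/365
Step: mathcell.plus[x: 36]
Result: -20429/365
Step: mathcell.divby[x: 68/9]
Result: -183861/24820


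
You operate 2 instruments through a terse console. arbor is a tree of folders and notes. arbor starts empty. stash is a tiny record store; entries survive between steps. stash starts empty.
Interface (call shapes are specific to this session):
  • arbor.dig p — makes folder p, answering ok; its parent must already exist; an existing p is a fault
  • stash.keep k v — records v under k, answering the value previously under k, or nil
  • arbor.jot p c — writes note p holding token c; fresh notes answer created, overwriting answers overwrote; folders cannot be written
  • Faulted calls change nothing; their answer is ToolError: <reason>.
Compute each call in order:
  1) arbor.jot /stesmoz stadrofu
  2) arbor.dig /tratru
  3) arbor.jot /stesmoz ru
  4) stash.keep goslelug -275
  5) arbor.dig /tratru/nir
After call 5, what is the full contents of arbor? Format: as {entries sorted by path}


Invoking arbor.jot(p→/stesmoz, c→stadrofu), and get created.
I try arbor.dig(p→/tratru): ok.
Then arbor.jot(p→/stesmoz, c→ru), and see overwrote.
Invoking stash.keep(k→goslelug, v→-275), giving nil.
Next I call arbor.dig(p→/tratru/nir), → ok.

Answer: {stesmoz=ru, tratru/, tratru/nir/}


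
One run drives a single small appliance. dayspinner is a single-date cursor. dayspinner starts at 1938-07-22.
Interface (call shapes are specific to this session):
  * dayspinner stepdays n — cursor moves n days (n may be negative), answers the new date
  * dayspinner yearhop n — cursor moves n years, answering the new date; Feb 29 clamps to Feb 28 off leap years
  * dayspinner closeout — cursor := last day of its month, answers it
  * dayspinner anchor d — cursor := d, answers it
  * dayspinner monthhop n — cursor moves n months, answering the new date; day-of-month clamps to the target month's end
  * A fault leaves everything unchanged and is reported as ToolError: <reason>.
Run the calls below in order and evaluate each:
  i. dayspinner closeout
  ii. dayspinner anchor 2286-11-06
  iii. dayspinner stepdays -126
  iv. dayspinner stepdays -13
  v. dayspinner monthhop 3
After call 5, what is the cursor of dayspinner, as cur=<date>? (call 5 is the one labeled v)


Answer: cur=2286-09-20

Derivation:
==> dayspinner closeout()
<== 1938-07-31
==> dayspinner anchor(d=2286-11-06)
<== 2286-11-06
==> dayspinner stepdays(n=-126)
<== 2286-07-03
==> dayspinner stepdays(n=-13)
<== 2286-06-20
==> dayspinner monthhop(n=3)
<== 2286-09-20


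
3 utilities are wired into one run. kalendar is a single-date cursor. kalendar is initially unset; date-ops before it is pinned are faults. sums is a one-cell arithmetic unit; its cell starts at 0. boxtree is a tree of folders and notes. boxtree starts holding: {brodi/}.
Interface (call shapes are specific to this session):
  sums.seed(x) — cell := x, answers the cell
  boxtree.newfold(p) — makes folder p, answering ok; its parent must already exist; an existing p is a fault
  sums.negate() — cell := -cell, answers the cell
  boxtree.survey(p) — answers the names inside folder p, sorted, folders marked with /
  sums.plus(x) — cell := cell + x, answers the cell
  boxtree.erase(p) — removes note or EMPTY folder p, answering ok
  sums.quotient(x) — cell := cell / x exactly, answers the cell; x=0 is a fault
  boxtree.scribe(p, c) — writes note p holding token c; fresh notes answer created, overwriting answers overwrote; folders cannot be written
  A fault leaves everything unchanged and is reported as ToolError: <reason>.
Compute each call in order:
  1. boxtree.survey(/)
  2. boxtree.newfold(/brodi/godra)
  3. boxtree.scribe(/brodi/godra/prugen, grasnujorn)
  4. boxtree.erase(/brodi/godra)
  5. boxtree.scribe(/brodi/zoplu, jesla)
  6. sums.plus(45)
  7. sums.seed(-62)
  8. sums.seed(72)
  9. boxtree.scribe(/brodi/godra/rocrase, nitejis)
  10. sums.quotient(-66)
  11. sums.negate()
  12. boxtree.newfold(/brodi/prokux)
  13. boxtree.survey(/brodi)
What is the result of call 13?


CALL boxtree.survey[p→/]
RET  [brodi/]
CALL boxtree.newfold[p→/brodi/godra]
RET  ok
CALL boxtree.scribe[p→/brodi/godra/prugen; c→grasnujorn]
RET  created
CALL boxtree.erase[p→/brodi/godra]
RET  ToolError: not empty
CALL boxtree.scribe[p→/brodi/zoplu; c→jesla]
RET  created
CALL sums.plus[x→45]
RET  45
CALL sums.seed[x→-62]
RET  -62
CALL sums.seed[x→72]
RET  72
CALL boxtree.scribe[p→/brodi/godra/rocrase; c→nitejis]
RET  created
CALL sums.quotient[x→-66]
RET  -12/11
CALL sums.negate[]
RET  12/11
CALL boxtree.newfold[p→/brodi/prokux]
RET  ok
CALL boxtree.survey[p→/brodi]
RET  [godra/, prokux/, zoplu]

Answer: [godra/, prokux/, zoplu]


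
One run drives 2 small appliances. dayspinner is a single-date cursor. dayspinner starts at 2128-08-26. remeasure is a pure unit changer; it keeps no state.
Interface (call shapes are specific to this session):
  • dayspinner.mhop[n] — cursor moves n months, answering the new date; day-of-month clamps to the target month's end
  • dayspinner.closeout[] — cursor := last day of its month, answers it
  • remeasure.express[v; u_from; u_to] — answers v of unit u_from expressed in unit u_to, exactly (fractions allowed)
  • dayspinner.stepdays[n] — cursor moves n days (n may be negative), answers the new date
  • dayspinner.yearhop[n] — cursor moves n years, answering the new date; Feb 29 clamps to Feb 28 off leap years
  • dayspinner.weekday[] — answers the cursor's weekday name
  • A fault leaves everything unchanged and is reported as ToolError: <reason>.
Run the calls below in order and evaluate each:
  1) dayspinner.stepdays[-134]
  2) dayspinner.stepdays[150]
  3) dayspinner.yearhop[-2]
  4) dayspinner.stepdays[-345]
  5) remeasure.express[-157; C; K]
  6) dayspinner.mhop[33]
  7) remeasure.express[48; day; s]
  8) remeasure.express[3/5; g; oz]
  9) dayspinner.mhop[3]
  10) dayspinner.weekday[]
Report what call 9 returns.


Now I run stepdays on n: -134, and see 2128-04-14.
Then stepdays on n: 150, which returns 2128-09-11.
I use yearhop on n: -2: 2126-09-11.
I invoke stepdays on n: -345, giving 2125-10-01.
I use express on v: -157, u_from: C, u_to: K, → 2323/20.
Next I call mhop on n: 33, → 2128-07-01.
Now I run express on v: 48, u_from: day, u_to: s: 4147200.
I invoke express on v: 3/5, u_from: g, u_to: oz, giving 960000/45359237.
Using mhop on n: 3, — result: 2128-10-01.
Using weekday(), → Friday.

Answer: 2128-10-01


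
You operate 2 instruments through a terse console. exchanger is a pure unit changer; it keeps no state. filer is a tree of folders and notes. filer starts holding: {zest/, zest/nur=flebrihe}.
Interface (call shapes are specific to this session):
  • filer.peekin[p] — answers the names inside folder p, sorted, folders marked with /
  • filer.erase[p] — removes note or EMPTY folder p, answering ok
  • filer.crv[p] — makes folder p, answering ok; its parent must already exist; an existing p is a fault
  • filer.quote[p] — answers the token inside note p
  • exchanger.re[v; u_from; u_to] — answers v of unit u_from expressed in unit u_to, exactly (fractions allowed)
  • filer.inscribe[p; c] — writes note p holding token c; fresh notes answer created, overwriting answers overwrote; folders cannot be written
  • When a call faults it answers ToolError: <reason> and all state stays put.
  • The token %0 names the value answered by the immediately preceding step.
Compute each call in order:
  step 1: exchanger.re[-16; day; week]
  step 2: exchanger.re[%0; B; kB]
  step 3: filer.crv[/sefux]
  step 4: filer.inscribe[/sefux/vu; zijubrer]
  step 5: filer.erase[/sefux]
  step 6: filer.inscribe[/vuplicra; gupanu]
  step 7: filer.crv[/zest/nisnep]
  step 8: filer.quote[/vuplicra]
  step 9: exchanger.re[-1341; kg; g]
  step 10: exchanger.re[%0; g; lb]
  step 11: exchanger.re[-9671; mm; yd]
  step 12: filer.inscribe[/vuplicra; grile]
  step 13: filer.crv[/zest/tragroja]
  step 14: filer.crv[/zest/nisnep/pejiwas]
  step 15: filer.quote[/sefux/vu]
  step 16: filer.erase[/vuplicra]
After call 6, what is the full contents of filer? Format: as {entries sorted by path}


Answer: {sefux/, sefux/vu=zijubrer, vuplicra=gupanu, zest/, zest/nur=flebrihe}

Derivation:
-- 1. exchanger.re(-16, day, week) -> -16/7
-- 2. exchanger.re(%0, B, kB) -> -2/875
-- 3. filer.crv(/sefux) -> ok
-- 4. filer.inscribe(/sefux/vu, zijubrer) -> created
-- 5. filer.erase(/sefux) -> ToolError: not empty
-- 6. filer.inscribe(/vuplicra, gupanu) -> created
-- 7. filer.crv(/zest/nisnep) -> ok
-- 8. filer.quote(/vuplicra) -> gupanu
-- 9. exchanger.re(-1341, kg, g) -> -1341000
-- 10. exchanger.re(%0, g, lb) -> -134100000000/45359237
-- 11. exchanger.re(-9671, mm, yd) -> -48355/4572
-- 12. filer.inscribe(/vuplicra, grile) -> overwrote
-- 13. filer.crv(/zest/tragroja) -> ok
-- 14. filer.crv(/zest/nisnep/pejiwas) -> ok
-- 15. filer.quote(/sefux/vu) -> zijubrer
-- 16. filer.erase(/vuplicra) -> ok


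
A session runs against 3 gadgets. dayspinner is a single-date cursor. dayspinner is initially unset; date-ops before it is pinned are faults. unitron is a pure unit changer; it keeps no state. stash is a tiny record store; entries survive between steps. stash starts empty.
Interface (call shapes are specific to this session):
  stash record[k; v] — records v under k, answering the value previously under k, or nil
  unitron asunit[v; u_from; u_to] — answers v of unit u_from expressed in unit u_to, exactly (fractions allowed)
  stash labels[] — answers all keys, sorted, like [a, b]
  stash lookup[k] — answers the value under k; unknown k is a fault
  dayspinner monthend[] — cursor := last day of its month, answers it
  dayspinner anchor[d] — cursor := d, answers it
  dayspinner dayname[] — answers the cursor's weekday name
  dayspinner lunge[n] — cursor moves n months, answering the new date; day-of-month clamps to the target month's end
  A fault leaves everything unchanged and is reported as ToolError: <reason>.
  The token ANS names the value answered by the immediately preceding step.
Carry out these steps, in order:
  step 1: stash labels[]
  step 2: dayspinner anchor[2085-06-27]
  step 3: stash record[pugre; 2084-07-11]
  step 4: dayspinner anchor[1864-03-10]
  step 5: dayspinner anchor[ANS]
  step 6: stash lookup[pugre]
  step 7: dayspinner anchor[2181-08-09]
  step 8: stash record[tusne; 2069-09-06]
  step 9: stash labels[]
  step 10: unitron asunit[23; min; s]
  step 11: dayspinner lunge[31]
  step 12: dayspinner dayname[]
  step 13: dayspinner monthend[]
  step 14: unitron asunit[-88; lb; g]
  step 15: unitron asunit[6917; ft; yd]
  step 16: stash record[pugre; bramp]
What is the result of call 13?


Answer: 2184-03-31

Derivation:
I use stash labels: [].
I run dayspinner anchor on d='2085-06-27', and get 2085-06-27.
I try stash record on k='pugre', v='2084-07-11', giving nil.
Using dayspinner anchor on d='1864-03-10', which returns 1864-03-10.
Next I call dayspinner anchor on d='ANS': 1864-03-10.
I try stash lookup on k='pugre', → 2084-07-11.
Calling dayspinner anchor on d='2181-08-09', which returns 2181-08-09.
I invoke stash record on k='tusne', v='2069-09-06', giving nil.
I try stash labels, — result: [pugre, tusne].
Then unitron asunit on v='23', u_from='min', u_to='s', which returns 1380.
Invoking dayspinner lunge on n='31', yielding 2184-03-09.
Using dayspinner dayname: Tuesday.
I try dayspinner monthend, → 2184-03-31.
Invoking unitron asunit on v='-88', u_from='lb', u_to='g', and observe -498951607/12500.
I call unitron asunit on v='6917', u_from='ft', u_to='yd', yielding 6917/3.
I use stash record on k='pugre', v='bramp', giving 2084-07-11.


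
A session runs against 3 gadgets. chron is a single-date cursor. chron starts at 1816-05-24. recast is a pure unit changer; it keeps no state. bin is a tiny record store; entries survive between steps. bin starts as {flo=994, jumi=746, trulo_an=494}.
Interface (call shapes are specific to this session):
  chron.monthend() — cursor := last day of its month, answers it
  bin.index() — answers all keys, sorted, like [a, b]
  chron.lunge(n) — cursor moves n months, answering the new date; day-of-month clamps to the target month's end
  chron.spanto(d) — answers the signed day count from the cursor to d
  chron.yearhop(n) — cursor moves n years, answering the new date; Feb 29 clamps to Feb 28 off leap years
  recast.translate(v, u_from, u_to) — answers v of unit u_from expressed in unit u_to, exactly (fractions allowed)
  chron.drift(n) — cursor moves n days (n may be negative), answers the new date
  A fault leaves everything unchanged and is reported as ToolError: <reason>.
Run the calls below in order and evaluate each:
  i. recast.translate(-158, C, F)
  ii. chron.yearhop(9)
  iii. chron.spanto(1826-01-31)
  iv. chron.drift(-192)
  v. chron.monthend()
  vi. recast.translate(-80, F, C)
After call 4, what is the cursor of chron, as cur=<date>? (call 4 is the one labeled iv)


Answer: cur=1824-11-13

Derivation:
Act: translate[-158; C; F]
Obs: -1262/5
Act: yearhop[9]
Obs: 1825-05-24
Act: spanto[1826-01-31]
Obs: 252
Act: drift[-192]
Obs: 1824-11-13
Act: monthend[]
Obs: 1824-11-30
Act: translate[-80; F; C]
Obs: -560/9


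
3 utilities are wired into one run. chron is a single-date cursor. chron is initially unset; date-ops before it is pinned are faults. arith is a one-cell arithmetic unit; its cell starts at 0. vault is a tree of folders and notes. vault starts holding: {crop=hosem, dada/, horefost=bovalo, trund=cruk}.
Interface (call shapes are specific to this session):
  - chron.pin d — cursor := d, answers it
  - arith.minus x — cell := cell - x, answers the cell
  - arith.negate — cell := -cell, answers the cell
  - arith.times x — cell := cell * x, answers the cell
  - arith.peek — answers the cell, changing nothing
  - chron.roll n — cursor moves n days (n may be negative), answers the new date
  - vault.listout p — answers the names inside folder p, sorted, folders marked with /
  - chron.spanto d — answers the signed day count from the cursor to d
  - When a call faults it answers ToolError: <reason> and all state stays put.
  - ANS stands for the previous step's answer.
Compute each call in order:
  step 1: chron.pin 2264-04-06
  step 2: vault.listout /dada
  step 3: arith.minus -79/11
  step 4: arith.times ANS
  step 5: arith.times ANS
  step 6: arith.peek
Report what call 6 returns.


Answer: 38950081/14641

Derivation:
// 1. chron.pin(2264-04-06) ~> 2264-04-06
// 2. vault.listout(/dada) ~> []
// 3. arith.minus(-79/11) ~> 79/11
// 4. arith.times(ANS) ~> 6241/121
// 5. arith.times(ANS) ~> 38950081/14641
// 6. arith.peek() ~> 38950081/14641


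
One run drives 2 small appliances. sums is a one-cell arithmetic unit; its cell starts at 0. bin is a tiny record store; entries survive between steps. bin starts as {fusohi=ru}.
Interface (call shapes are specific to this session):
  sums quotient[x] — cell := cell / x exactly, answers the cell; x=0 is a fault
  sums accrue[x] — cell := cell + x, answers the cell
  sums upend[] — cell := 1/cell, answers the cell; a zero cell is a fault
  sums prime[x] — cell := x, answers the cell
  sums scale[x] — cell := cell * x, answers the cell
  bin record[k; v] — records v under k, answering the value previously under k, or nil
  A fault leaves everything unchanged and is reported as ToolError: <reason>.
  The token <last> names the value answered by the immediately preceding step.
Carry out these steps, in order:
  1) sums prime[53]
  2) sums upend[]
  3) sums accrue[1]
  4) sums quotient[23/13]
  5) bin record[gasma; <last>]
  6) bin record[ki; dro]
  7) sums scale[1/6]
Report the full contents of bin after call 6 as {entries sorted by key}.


>> sums prime(x='53')
<< 53
>> sums upend()
<< 1/53
>> sums accrue(x='1')
<< 54/53
>> sums quotient(x='23/13')
<< 702/1219
>> bin record(k='gasma', v='<last>')
<< nil
>> bin record(k='ki', v='dro')
<< nil
>> sums scale(x='1/6')
<< 117/1219

Answer: {fusohi=ru, gasma=702/1219, ki=dro}


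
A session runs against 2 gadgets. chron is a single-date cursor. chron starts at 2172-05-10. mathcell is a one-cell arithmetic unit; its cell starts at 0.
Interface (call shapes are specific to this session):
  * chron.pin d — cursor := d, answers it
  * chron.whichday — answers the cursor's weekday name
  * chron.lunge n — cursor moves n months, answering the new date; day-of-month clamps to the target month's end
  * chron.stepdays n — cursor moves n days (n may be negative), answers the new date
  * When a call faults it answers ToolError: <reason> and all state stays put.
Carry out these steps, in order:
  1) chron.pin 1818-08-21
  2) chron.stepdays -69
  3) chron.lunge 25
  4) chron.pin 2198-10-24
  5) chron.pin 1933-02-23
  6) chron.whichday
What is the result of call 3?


Then chron.pin with d='1818-08-21', → 1818-08-21.
Then chron.stepdays with n='-69', giving 1818-06-13.
Using chron.lunge with n='25', giving 1820-07-13.
Calling chron.pin with d='2198-10-24', → 2198-10-24.
I use chron.pin with d='1933-02-23', → 1933-02-23.
I use chron.whichday(), and see Thursday.

Answer: 1820-07-13


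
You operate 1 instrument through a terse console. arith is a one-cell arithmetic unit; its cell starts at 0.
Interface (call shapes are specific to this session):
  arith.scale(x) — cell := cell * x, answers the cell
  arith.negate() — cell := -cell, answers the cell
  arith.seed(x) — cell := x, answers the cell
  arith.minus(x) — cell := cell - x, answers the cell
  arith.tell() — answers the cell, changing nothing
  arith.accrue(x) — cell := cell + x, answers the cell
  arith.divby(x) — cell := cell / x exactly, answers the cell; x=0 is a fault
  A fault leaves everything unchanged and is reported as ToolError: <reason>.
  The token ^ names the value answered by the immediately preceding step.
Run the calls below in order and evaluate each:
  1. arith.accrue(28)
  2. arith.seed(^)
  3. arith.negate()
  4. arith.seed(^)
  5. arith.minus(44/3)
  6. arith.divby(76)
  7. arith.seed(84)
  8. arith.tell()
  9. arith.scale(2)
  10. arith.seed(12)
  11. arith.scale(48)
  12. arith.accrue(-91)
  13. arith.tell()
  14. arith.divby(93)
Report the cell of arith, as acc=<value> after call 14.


Do: arith.accrue[x=28]
See: 28
Do: arith.seed[x=^]
See: 28
Do: arith.negate[]
See: -28
Do: arith.seed[x=^]
See: -28
Do: arith.minus[x=44/3]
See: -128/3
Do: arith.divby[x=76]
See: -32/57
Do: arith.seed[x=84]
See: 84
Do: arith.tell[]
See: 84
Do: arith.scale[x=2]
See: 168
Do: arith.seed[x=12]
See: 12
Do: arith.scale[x=48]
See: 576
Do: arith.accrue[x=-91]
See: 485
Do: arith.tell[]
See: 485
Do: arith.divby[x=93]
See: 485/93

Answer: acc=485/93


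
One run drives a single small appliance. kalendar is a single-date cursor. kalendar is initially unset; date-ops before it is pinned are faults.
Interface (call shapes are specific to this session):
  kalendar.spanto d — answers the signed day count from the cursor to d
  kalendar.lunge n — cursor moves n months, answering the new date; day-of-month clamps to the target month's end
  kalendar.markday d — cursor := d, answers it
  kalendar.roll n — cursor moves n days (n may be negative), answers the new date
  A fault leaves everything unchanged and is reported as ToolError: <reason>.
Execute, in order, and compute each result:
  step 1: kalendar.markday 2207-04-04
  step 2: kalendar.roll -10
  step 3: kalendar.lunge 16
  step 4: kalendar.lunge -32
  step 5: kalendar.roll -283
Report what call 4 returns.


% kalendar.markday(d='2207-04-04') == 2207-04-04
% kalendar.roll(n='-10') == 2207-03-25
% kalendar.lunge(n='16') == 2208-07-25
% kalendar.lunge(n='-32') == 2205-11-25
% kalendar.roll(n='-283') == 2205-02-15

Answer: 2205-11-25


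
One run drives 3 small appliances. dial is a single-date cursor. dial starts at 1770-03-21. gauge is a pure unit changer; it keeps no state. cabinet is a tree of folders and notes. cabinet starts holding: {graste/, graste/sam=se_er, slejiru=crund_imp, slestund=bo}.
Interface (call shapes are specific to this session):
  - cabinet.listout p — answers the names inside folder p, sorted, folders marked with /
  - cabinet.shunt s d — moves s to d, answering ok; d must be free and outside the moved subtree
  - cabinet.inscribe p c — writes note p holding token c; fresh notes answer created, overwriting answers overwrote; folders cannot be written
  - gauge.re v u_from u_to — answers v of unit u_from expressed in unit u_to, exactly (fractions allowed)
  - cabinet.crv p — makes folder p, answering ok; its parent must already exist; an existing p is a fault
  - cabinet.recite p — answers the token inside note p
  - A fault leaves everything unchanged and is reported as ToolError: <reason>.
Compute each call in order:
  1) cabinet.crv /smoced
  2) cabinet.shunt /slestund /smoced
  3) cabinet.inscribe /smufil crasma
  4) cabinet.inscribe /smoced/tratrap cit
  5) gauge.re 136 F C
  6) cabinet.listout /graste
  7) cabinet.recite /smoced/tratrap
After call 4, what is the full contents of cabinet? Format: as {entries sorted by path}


Answer: {graste/, graste/sam=se_er, slejiru=crund_imp, slestund=bo, smoced/, smoced/tratrap=cit, smufil=crasma}

Derivation:
I invoke cabinet.crv with p='/smoced', giving ok.
I call cabinet.shunt with s='/slestund', d='/smoced': ToolError: exists.
I run cabinet.inscribe with p='/smufil', c='crasma', which returns created.
I invoke cabinet.inscribe with p='/smoced/tratrap', c='cit', which returns created.
I run gauge.re with v='136', u_from='F', u_to='C': 520/9.
I try cabinet.listout with p='/graste', giving [sam].
Using cabinet.recite with p='/smoced/tratrap', and get cit.


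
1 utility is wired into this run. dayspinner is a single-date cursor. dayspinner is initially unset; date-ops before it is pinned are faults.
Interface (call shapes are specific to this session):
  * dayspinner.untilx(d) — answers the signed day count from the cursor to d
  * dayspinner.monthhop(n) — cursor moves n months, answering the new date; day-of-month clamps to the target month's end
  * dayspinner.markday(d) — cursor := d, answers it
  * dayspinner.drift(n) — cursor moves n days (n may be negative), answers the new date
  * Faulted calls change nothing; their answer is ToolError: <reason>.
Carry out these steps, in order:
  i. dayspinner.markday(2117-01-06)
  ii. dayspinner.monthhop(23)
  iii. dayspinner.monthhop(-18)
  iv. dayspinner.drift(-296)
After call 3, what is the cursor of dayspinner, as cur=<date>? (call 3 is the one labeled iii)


Answer: cur=2117-06-06

Derivation:
==> markday(d: 2117-01-06)
<== 2117-01-06
==> monthhop(n: 23)
<== 2118-12-06
==> monthhop(n: -18)
<== 2117-06-06
==> drift(n: -296)
<== 2116-08-14


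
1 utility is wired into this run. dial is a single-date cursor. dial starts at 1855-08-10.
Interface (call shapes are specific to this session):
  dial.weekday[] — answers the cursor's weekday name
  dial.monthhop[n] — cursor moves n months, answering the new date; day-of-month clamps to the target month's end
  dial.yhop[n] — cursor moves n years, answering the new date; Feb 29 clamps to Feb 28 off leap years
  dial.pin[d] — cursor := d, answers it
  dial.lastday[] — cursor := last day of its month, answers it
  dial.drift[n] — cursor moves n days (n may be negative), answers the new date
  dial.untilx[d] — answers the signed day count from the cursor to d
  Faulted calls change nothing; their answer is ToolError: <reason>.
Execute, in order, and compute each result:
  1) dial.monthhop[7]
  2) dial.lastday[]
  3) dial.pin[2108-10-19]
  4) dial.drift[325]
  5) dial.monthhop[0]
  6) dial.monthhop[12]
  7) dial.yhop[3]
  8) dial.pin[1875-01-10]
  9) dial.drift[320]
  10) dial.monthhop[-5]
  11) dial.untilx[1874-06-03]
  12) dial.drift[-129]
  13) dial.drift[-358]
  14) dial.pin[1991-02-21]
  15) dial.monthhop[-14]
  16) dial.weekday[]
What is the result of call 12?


==> dial.monthhop(n: 7)
<== 1856-03-10
==> dial.lastday()
<== 1856-03-31
==> dial.pin(d: 2108-10-19)
<== 2108-10-19
==> dial.drift(n: 325)
<== 2109-09-09
==> dial.monthhop(n: 0)
<== 2109-09-09
==> dial.monthhop(n: 12)
<== 2110-09-09
==> dial.yhop(n: 3)
<== 2113-09-09
==> dial.pin(d: 1875-01-10)
<== 1875-01-10
==> dial.drift(n: 320)
<== 1875-11-26
==> dial.monthhop(n: -5)
<== 1875-06-26
==> dial.untilx(d: 1874-06-03)
<== -388
==> dial.drift(n: -129)
<== 1875-02-17
==> dial.drift(n: -358)
<== 1874-02-24
==> dial.pin(d: 1991-02-21)
<== 1991-02-21
==> dial.monthhop(n: -14)
<== 1989-12-21
==> dial.weekday()
<== Thursday

Answer: 1875-02-17


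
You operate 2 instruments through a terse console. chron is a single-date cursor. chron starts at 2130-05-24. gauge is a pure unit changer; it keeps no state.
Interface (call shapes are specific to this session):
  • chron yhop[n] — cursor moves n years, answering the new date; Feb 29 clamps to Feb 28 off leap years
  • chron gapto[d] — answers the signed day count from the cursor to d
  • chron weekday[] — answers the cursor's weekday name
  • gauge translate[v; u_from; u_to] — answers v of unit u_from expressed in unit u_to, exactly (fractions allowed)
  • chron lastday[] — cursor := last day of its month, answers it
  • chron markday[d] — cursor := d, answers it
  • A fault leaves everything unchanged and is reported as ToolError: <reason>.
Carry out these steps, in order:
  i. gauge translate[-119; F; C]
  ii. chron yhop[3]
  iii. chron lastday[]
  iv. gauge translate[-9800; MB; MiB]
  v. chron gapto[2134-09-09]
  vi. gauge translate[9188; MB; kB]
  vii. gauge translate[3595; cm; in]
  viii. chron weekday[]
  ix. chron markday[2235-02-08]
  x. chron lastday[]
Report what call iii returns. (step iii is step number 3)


% 1. gauge translate(-119, F, C) => -755/9
% 2. chron yhop(3) => 2133-05-24
% 3. chron lastday() => 2133-05-31
% 4. gauge translate(-9800, MB, MiB) => -19140625/2048
% 5. chron gapto(2134-09-09) => 466
% 6. gauge translate(9188, MB, kB) => 9188000
% 7. gauge translate(3595, cm, in) => 179750/127
% 8. chron weekday() => Sunday
% 9. chron markday(2235-02-08) => 2235-02-08
% 10. chron lastday() => 2235-02-28

Answer: 2133-05-31


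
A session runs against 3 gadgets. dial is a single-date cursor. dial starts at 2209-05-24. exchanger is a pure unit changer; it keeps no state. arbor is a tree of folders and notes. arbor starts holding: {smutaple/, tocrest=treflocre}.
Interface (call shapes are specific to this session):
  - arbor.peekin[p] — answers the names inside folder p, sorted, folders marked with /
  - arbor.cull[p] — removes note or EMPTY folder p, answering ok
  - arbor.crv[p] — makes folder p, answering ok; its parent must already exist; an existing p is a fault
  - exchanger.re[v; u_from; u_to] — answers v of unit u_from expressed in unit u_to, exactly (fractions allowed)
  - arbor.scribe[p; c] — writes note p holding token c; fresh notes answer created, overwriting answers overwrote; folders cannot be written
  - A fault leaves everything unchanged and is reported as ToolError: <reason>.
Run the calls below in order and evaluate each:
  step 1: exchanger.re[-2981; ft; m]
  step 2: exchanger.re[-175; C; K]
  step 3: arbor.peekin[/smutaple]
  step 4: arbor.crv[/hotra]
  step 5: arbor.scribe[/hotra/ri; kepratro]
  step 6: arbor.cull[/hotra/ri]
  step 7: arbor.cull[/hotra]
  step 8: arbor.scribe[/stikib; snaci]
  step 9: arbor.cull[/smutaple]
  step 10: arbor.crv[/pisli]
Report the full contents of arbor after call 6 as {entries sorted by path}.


Answer: {hotra/, smutaple/, tocrest=treflocre}

Derivation:
Calling exchanger.re passing v→-2981, u_from→ft, u_to→m, and see -1135761/1250.
Invoking exchanger.re passing v→-175, u_from→C, u_to→K, giving 1963/20.
Calling arbor.peekin passing p→/smutaple, which returns [].
I run arbor.crv passing p→/hotra, and get ok.
I call arbor.scribe passing p→/hotra/ri, c→kepratro, and get created.
I try arbor.cull passing p→/hotra/ri, and get ok.
I call arbor.cull passing p→/hotra, — result: ok.
I try arbor.scribe passing p→/stikib, c→snaci, and observe created.
Next I call arbor.cull passing p→/smutaple, which returns ok.
Invoking arbor.crv passing p→/pisli, — result: ok.


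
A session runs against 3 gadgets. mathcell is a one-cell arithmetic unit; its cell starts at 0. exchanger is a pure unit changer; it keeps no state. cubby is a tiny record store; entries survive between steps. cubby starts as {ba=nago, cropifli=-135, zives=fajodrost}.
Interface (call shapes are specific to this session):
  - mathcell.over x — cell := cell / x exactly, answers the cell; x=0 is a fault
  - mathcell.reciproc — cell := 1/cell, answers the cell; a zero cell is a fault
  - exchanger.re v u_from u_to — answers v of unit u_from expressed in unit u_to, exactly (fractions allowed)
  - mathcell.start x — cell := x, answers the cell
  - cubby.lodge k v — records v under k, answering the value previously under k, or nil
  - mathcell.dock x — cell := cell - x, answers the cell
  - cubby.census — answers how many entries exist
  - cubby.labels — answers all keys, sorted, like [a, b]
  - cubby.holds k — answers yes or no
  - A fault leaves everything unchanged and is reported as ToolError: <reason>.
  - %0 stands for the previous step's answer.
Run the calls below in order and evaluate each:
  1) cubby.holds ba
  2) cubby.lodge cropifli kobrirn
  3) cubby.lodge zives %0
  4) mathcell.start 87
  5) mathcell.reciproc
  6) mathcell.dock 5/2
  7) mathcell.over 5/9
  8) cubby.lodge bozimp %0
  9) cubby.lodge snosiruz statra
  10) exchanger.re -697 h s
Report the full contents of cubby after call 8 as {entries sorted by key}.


Answer: {ba=nago, bozimp=-1299/290, cropifli=kobrirn, zives=-135}

Derivation:
CALL holds[k: ba]
RET  yes
CALL lodge[k: cropifli; v: kobrirn]
RET  -135
CALL lodge[k: zives; v: %0]
RET  fajodrost
CALL start[x: 87]
RET  87
CALL reciproc[]
RET  1/87
CALL dock[x: 5/2]
RET  -433/174
CALL over[x: 5/9]
RET  -1299/290
CALL lodge[k: bozimp; v: %0]
RET  nil
CALL lodge[k: snosiruz; v: statra]
RET  nil
CALL re[v: -697; u_from: h; u_to: s]
RET  -2509200


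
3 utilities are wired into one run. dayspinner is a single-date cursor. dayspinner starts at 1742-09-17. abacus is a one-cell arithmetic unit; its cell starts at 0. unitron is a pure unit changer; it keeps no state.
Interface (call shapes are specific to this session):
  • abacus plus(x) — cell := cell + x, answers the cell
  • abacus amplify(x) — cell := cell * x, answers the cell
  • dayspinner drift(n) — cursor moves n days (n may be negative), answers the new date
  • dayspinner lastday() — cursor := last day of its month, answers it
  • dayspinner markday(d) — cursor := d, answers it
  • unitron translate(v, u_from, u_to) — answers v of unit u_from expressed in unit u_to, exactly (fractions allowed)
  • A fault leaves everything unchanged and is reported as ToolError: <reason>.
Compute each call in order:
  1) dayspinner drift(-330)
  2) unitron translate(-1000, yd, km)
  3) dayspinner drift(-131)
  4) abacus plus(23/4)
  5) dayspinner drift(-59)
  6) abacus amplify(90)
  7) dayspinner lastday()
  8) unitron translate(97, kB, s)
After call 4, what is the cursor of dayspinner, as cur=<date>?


Answer: cur=1741-06-13

Derivation:
;; 1. dayspinner drift(n: -330) => 1741-10-22
;; 2. unitron translate(v: -1000, u_from: yd, u_to: km) => -1143/1250
;; 3. dayspinner drift(n: -131) => 1741-06-13
;; 4. abacus plus(x: 23/4) => 23/4
;; 5. dayspinner drift(n: -59) => 1741-04-15
;; 6. abacus amplify(x: 90) => 1035/2
;; 7. dayspinner lastday() => 1741-04-30
;; 8. unitron translate(v: 97, u_from: kB, u_to: s) => ToolError: incompatible units


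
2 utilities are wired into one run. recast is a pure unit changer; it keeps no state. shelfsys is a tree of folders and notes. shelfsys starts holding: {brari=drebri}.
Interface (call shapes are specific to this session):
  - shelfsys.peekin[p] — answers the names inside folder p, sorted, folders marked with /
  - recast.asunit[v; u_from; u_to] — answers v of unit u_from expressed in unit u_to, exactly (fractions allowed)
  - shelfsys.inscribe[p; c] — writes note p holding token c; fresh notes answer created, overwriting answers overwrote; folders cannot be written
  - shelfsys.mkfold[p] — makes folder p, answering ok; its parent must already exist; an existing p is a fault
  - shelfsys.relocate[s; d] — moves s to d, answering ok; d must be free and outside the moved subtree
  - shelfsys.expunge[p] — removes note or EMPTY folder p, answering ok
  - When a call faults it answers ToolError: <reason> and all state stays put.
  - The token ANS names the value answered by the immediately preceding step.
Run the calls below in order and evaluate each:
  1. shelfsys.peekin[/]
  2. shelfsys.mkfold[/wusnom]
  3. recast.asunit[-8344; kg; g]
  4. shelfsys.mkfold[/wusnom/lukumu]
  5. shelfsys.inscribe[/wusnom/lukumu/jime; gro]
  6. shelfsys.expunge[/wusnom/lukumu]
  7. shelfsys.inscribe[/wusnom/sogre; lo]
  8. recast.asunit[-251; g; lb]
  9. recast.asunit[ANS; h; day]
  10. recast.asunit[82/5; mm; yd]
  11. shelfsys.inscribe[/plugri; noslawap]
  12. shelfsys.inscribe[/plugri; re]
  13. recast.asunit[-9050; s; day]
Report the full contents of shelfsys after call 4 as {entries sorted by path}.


Answer: {brari=drebri, wusnom/, wusnom/lukumu/}

Derivation:
>>> shelfsys.peekin /
[out] [brari]
>>> shelfsys.mkfold /wusnom
[out] ok
>>> recast.asunit -8344 kg g
[out] -8344000
>>> shelfsys.mkfold /wusnom/lukumu
[out] ok
>>> shelfsys.inscribe /wusnom/lukumu/jime gro
[out] created
>>> shelfsys.expunge /wusnom/lukumu
[out] ToolError: not empty
>>> shelfsys.inscribe /wusnom/sogre lo
[out] created
>>> recast.asunit -251 g lb
[out] -25100000/45359237
>>> recast.asunit ANS h day
[out] -3137500/136077711
>>> recast.asunit 82/5 mm yd
[out] 41/2286
>>> shelfsys.inscribe /plugri noslawap
[out] created
>>> shelfsys.inscribe /plugri re
[out] overwrote
>>> recast.asunit -9050 s day
[out] -181/1728


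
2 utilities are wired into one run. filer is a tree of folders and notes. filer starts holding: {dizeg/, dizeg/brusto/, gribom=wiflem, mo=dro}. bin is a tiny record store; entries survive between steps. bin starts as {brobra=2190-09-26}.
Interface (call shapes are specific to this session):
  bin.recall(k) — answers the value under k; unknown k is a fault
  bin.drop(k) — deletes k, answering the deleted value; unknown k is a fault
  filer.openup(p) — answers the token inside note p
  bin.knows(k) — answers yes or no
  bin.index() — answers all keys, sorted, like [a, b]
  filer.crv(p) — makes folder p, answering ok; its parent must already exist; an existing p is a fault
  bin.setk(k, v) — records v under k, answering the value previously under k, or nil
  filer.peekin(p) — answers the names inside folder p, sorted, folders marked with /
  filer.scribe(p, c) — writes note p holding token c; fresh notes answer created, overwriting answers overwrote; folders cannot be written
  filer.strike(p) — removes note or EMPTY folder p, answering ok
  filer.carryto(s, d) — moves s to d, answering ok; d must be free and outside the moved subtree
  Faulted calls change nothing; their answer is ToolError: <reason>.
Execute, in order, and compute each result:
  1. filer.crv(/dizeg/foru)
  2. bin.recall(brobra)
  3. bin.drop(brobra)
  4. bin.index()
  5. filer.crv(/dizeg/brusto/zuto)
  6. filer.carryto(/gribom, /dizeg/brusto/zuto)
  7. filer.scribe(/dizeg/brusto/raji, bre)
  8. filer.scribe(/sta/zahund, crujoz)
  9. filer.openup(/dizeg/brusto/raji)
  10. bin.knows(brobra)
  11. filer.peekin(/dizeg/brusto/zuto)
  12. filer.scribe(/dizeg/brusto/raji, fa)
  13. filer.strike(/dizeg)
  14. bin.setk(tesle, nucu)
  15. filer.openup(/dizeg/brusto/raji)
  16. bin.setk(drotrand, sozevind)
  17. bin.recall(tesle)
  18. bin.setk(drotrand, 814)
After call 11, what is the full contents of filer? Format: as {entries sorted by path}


Act: filer.crv[/dizeg/foru]
Obs: ok
Act: bin.recall[brobra]
Obs: 2190-09-26
Act: bin.drop[brobra]
Obs: 2190-09-26
Act: bin.index[]
Obs: []
Act: filer.crv[/dizeg/brusto/zuto]
Obs: ok
Act: filer.carryto[/gribom; /dizeg/brusto/zuto]
Obs: ToolError: exists
Act: filer.scribe[/dizeg/brusto/raji; bre]
Obs: created
Act: filer.scribe[/sta/zahund; crujoz]
Obs: ToolError: no parent
Act: filer.openup[/dizeg/brusto/raji]
Obs: bre
Act: bin.knows[brobra]
Obs: no
Act: filer.peekin[/dizeg/brusto/zuto]
Obs: []
Act: filer.scribe[/dizeg/brusto/raji; fa]
Obs: overwrote
Act: filer.strike[/dizeg]
Obs: ToolError: not empty
Act: bin.setk[tesle; nucu]
Obs: nil
Act: filer.openup[/dizeg/brusto/raji]
Obs: fa
Act: bin.setk[drotrand; sozevind]
Obs: nil
Act: bin.recall[tesle]
Obs: nucu
Act: bin.setk[drotrand; 814]
Obs: sozevind

Answer: {dizeg/, dizeg/brusto/, dizeg/brusto/raji=bre, dizeg/brusto/zuto/, dizeg/foru/, gribom=wiflem, mo=dro}
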